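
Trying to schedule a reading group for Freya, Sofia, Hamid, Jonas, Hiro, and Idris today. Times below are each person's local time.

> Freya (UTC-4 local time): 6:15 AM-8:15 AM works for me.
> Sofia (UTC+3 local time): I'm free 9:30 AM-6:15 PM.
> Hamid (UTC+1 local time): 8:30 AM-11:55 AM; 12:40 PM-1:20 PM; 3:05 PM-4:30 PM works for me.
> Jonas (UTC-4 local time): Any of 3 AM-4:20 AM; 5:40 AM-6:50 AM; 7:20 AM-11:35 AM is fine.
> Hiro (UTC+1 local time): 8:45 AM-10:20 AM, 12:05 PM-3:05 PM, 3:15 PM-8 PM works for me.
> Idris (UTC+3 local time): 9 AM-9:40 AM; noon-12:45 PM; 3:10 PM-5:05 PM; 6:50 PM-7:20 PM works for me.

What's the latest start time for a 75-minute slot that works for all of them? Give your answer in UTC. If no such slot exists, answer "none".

Freya in UTC: 10:15-12:15 (add 4h to convert from UTC-4).
Sofia in UTC: 06:30-15:15 (subtract 3h to convert from UTC+3).
Hamid in UTC: 07:30-10:55, 11:40-12:20, 14:05-15:30 (subtract 1h to convert from UTC+1).
Jonas in UTC: 07:00-08:20, 09:40-10:50, 11:20-15:35 (add 4h to convert from UTC-4).
Hiro in UTC: 07:45-09:20, 11:05-14:05, 14:15-19:00 (subtract 1h to convert from UTC+1).
Idris in UTC: 06:00-06:40, 09:00-09:45, 12:10-14:05, 15:50-16:20 (subtract 3h to convert from UTC+3).
Freya ∩ Sofia: 10:15-12:15.
Freya ∩ Sofia ∩ Hamid: 10:15-10:55, 11:40-12:15.
Freya ∩ Sofia ∩ Hamid ∩ Jonas: 10:15-10:50, 11:40-12:15.
Freya ∩ Sofia ∩ Hamid ∩ Jonas ∩ Hiro: 11:40-12:15.
Freya ∩ Sofia ∩ Hamid ∩ Jonas ∩ Hiro ∩ Idris: 12:10-12:15.
No common window is at least 75 minutes long.

none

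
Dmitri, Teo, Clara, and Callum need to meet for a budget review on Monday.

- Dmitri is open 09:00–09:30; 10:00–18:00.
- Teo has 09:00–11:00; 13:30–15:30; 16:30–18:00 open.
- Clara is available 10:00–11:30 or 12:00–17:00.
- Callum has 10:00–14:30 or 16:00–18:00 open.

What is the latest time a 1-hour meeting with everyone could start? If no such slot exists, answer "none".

13:30

Dmitri ∩ Teo: 09:00-09:30, 10:00-11:00, 13:30-15:30, 16:30-18:00.
Dmitri ∩ Teo ∩ Clara: 10:00-11:00, 13:30-15:30, 16:30-17:00.
Dmitri ∩ Teo ∩ Clara ∩ Callum: 10:00-11:00, 13:30-14:30, 16:30-17:00.
So the common availability across everyone is 10:00-11:00, 13:30-14:30, 16:30-17:00.
The last common window of at least 60 minutes is 13:30-14:30; a 60-minute meeting can start as late as 13:30 and still end by 14:30.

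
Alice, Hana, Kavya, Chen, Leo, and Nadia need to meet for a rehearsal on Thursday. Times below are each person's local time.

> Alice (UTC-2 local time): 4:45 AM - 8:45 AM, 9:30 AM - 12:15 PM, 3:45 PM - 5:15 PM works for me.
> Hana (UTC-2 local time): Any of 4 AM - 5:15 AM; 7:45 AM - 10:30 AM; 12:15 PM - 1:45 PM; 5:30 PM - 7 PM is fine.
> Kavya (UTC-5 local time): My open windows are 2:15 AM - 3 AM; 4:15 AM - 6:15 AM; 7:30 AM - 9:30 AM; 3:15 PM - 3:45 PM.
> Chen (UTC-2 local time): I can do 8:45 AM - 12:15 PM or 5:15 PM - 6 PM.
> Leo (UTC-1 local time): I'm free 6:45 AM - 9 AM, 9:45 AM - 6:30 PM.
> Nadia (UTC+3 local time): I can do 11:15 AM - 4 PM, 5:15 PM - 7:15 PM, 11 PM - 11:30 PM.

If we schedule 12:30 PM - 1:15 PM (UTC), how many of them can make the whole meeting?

Alice in UTC: 06:45-10:45, 11:30-14:15, 17:45-19:15 (add 2h to convert from UTC-2).
Hana in UTC: 06:00-07:15, 09:45-12:30, 14:15-15:45, 19:30-21:00 (add 2h to convert from UTC-2).
Kavya in UTC: 07:15-08:00, 09:15-11:15, 12:30-14:30, 20:15-20:45 (add 5h to convert from UTC-5).
Chen in UTC: 10:45-14:15, 19:15-20:00 (add 2h to convert from UTC-2).
Leo in UTC: 07:45-10:00, 10:45-19:30 (add 1h to convert from UTC-1).
Nadia in UTC: 08:15-13:00, 14:15-16:15, 20:00-20:30 (subtract 3h to convert from UTC+3).
Alice, Kavya, Chen, and Leo can make the full 12:30-13:15 slot — that's 4.

4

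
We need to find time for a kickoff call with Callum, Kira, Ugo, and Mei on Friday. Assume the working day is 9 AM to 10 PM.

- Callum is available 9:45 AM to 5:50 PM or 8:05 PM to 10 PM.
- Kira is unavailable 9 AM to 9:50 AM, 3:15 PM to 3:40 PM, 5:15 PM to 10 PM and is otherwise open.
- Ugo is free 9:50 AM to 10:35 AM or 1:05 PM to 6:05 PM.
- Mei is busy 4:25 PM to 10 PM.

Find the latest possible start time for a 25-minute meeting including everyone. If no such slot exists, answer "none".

16:00

Callum free: 09:45-17:50, 20:05-22:00.
Kira free: 09:50-15:15, 15:40-17:15 (invert busy blocks within the working day).
Ugo free: 09:50-10:35, 13:05-18:05.
Mei free: 09:00-16:25 (invert busy blocks within the working day).
Callum ∩ Kira: 09:50-15:15, 15:40-17:15.
Callum ∩ Kira ∩ Ugo: 09:50-10:35, 13:05-15:15, 15:40-17:15.
Callum ∩ Kira ∩ Ugo ∩ Mei: 09:50-10:35, 13:05-15:15, 15:40-16:25.
The last common window of at least 25 minutes is 15:40-16:25; a 25-minute meeting can start as late as 16:00 and still end by 16:25.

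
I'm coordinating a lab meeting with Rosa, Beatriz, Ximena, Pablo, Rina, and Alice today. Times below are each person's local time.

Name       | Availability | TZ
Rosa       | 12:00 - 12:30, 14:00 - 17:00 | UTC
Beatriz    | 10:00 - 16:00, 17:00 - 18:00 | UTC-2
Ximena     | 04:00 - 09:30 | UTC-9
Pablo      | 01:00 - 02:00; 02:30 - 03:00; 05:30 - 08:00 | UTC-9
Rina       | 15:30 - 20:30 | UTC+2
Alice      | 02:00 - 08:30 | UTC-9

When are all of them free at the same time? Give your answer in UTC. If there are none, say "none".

14:30-17:00

Rosa in UTC: 12:00-12:30, 14:00-17:00.
Beatriz in UTC: 12:00-18:00, 19:00-20:00 (add 2h to convert from UTC-2).
Ximena in UTC: 13:00-18:30 (add 9h to convert from UTC-9).
Pablo in UTC: 10:00-11:00, 11:30-12:00, 14:30-17:00 (add 9h to convert from UTC-9).
Rina in UTC: 13:30-18:30 (subtract 2h to convert from UTC+2).
Alice in UTC: 11:00-17:30 (add 9h to convert from UTC-9).
Rosa ∩ Beatriz: 12:00-12:30, 14:00-17:00.
Rosa ∩ Beatriz ∩ Ximena: 14:00-17:00.
Rosa ∩ Beatriz ∩ Ximena ∩ Pablo: 14:30-17:00.
Rosa ∩ Beatriz ∩ Ximena ∩ Pablo ∩ Rina: 14:30-17:00.
Rosa ∩ Beatriz ∩ Ximena ∩ Pablo ∩ Rina ∩ Alice: 14:30-17:00.
So the common availability across everyone is 14:30-17:00.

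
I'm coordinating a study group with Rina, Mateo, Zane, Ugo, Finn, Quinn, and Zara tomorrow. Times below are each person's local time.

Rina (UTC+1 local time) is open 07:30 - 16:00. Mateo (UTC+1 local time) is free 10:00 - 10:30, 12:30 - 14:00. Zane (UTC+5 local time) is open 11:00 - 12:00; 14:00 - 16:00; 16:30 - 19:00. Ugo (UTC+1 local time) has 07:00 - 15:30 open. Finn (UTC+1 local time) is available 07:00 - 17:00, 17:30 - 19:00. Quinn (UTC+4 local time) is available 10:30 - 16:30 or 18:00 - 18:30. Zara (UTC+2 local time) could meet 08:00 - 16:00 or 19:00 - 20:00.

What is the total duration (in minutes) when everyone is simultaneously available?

90

Rina in UTC: 06:30-15:00 (subtract 1h to convert from UTC+1).
Mateo in UTC: 09:00-09:30, 11:30-13:00 (subtract 1h to convert from UTC+1).
Zane in UTC: 06:00-07:00, 09:00-11:00, 11:30-14:00 (subtract 5h to convert from UTC+5).
Ugo in UTC: 06:00-14:30 (subtract 1h to convert from UTC+1).
Finn in UTC: 06:00-16:00, 16:30-18:00 (subtract 1h to convert from UTC+1).
Quinn in UTC: 06:30-12:30, 14:00-14:30 (subtract 4h to convert from UTC+4).
Zara in UTC: 06:00-14:00, 17:00-18:00 (subtract 2h to convert from UTC+2).
Rina ∩ Mateo: 09:00-09:30, 11:30-13:00.
Rina ∩ Mateo ∩ Zane: 09:00-09:30, 11:30-13:00.
Rina ∩ Mateo ∩ Zane ∩ Ugo: 09:00-09:30, 11:30-13:00.
Rina ∩ Mateo ∩ Zane ∩ Ugo ∩ Finn: 09:00-09:30, 11:30-13:00.
Rina ∩ Mateo ∩ Zane ∩ Ugo ∩ Finn ∩ Quinn: 09:00-09:30, 11:30-12:30.
Rina ∩ Mateo ∩ Zane ∩ Ugo ∩ Finn ∩ Quinn ∩ Zara: 09:00-09:30, 11:30-12:30.
So the common availability across everyone is 09:00-09:30, 11:30-12:30.
Summing the common windows: 30 + 60 = 90 minutes.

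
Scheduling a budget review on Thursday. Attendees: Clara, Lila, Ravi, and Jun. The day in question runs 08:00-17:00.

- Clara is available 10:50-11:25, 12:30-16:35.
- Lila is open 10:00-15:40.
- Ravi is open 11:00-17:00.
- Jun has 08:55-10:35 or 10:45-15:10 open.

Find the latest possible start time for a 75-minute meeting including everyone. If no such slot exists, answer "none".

Clara ∩ Lila: 10:50-11:25, 12:30-15:40.
Clara ∩ Lila ∩ Ravi: 11:00-11:25, 12:30-15:40.
Clara ∩ Lila ∩ Ravi ∩ Jun: 11:00-11:25, 12:30-15:10.
The last common window of at least 75 minutes is 12:30-15:10; a 75-minute meeting can start as late as 13:55 and still end by 15:10.

13:55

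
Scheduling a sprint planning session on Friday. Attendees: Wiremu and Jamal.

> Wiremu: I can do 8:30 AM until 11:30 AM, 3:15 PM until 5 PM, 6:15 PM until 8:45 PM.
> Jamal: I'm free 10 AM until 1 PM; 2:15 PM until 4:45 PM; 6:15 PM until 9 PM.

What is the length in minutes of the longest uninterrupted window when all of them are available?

Wiremu ∩ Jamal: 10:00-11:30, 15:15-16:45, 18:15-20:45.
The longest is 18:15-20:45 at 150 minutes.

150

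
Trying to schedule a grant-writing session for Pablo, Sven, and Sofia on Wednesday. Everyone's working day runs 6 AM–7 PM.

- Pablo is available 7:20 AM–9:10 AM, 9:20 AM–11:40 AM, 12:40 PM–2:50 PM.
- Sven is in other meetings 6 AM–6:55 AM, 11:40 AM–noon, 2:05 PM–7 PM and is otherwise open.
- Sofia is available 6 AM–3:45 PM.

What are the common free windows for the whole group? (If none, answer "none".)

07:20-09:10, 09:20-11:40, 12:40-14:05

Pablo free: 07:20-09:10, 09:20-11:40, 12:40-14:50.
Sven free: 06:55-11:40, 12:00-14:05 (invert busy blocks within the working day).
Sofia free: 06:00-15:45.
Pablo ∩ Sven: 07:20-09:10, 09:20-11:40, 12:40-14:05.
Pablo ∩ Sven ∩ Sofia: 07:20-09:10, 09:20-11:40, 12:40-14:05.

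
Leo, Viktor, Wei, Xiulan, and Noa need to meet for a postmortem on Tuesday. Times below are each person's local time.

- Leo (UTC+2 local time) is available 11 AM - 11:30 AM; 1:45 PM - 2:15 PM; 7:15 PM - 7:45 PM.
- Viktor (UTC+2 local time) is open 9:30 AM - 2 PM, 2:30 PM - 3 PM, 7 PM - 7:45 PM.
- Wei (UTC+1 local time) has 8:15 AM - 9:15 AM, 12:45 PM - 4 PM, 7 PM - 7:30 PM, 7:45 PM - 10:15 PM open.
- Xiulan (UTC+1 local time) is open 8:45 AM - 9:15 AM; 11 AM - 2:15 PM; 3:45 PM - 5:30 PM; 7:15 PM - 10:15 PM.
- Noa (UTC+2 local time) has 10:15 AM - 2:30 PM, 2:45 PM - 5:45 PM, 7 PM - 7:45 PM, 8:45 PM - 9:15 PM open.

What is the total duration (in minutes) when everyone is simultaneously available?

15

Leo in UTC: 09:00-09:30, 11:45-12:15, 17:15-17:45 (subtract 2h to convert from UTC+2).
Viktor in UTC: 07:30-12:00, 12:30-13:00, 17:00-17:45 (subtract 2h to convert from UTC+2).
Wei in UTC: 07:15-08:15, 11:45-15:00, 18:00-18:30, 18:45-21:15 (subtract 1h to convert from UTC+1).
Xiulan in UTC: 07:45-08:15, 10:00-13:15, 14:45-16:30, 18:15-21:15 (subtract 1h to convert from UTC+1).
Noa in UTC: 08:15-12:30, 12:45-15:45, 17:00-17:45, 18:45-19:15 (subtract 2h to convert from UTC+2).
Leo ∩ Viktor: 09:00-09:30, 11:45-12:00, 17:15-17:45.
Leo ∩ Viktor ∩ Wei: 11:45-12:00.
Leo ∩ Viktor ∩ Wei ∩ Xiulan: 11:45-12:00.
Leo ∩ Viktor ∩ Wei ∩ Xiulan ∩ Noa: 11:45-12:00.
That's a single block of 15 minutes.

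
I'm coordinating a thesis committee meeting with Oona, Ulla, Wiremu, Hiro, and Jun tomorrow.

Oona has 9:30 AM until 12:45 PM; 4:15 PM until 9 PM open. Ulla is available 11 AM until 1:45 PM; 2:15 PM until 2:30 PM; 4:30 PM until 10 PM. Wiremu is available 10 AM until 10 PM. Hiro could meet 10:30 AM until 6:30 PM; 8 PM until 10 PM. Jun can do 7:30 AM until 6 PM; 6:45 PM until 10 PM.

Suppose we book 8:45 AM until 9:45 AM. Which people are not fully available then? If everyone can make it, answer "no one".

Hiro, Oona, Ulla, Wiremu

Oona: not fully free for 08:45-09:45. Ulla: not fully free for 08:45-09:45. Wiremu: not fully free for 08:45-09:45. Hiro: not fully free for 08:45-09:45. Jun: free for 08:45-09:45.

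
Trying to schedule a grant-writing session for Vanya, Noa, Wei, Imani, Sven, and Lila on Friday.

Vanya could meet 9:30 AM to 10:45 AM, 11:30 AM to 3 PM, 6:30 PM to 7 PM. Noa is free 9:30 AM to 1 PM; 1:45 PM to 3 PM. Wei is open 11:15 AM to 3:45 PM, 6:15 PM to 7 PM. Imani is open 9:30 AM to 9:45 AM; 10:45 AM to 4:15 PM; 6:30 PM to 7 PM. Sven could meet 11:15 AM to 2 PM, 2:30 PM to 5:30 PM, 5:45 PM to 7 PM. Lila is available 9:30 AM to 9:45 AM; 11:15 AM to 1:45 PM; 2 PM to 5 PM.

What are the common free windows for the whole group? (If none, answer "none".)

11:30-13:00, 14:30-15:00

Vanya ∩ Noa: 09:30-10:45, 11:30-13:00, 13:45-15:00.
Vanya ∩ Noa ∩ Wei: 11:30-13:00, 13:45-15:00.
Vanya ∩ Noa ∩ Wei ∩ Imani: 11:30-13:00, 13:45-15:00.
Vanya ∩ Noa ∩ Wei ∩ Imani ∩ Sven: 11:30-13:00, 13:45-14:00, 14:30-15:00.
Vanya ∩ Noa ∩ Wei ∩ Imani ∩ Sven ∩ Lila: 11:30-13:00, 14:30-15:00.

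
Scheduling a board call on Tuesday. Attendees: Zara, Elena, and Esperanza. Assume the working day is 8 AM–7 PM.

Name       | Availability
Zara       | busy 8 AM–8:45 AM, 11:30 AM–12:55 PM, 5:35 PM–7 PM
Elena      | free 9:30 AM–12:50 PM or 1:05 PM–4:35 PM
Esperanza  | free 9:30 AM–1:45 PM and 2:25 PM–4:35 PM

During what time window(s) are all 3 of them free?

Zara free: 08:45-11:30, 12:55-17:35 (invert busy blocks within the working day).
Elena free: 09:30-12:50, 13:05-16:35.
Esperanza free: 09:30-13:45, 14:25-16:35.
Zara ∩ Elena: 09:30-11:30, 13:05-16:35.
Zara ∩ Elena ∩ Esperanza: 09:30-11:30, 13:05-13:45, 14:25-16:35.

09:30-11:30, 13:05-13:45, 14:25-16:35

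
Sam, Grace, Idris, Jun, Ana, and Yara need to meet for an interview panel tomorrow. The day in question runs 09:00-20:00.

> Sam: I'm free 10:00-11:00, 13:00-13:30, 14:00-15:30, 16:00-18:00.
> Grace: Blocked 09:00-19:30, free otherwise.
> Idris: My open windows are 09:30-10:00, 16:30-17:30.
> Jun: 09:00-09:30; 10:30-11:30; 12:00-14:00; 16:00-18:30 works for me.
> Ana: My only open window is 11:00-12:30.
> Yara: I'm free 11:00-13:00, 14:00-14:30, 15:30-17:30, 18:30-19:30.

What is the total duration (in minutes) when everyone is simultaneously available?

0

Sam free: 10:00-11:00, 13:00-13:30, 14:00-15:30, 16:00-18:00.
Grace free: 19:30-20:00 (invert busy blocks within the working day).
Idris free: 09:30-10:00, 16:30-17:30.
Jun free: 09:00-09:30, 10:30-11:30, 12:00-14:00, 16:00-18:30.
Ana free: 11:00-12:30.
Yara free: 11:00-13:00, 14:00-14:30, 15:30-17:30, 18:30-19:30.
Sam ∩ Grace: ∅.
Sam ∩ Grace ∩ Idris: ∅.
Sam ∩ Grace ∩ Idris ∩ Jun: ∅.
Sam ∩ Grace ∩ Idris ∩ Jun ∩ Ana: ∅.
Sam ∩ Grace ∩ Idris ∩ Jun ∩ Ana ∩ Yara: ∅.
There is no time when everyone is free.
There is no common window, so the total is 0 minutes.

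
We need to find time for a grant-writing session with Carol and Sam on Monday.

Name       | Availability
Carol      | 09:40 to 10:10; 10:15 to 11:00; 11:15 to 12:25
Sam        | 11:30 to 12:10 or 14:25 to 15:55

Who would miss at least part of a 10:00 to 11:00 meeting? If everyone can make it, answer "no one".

Carol: not fully free for 10:00-11:00. Sam: not fully free for 10:00-11:00.

Carol, Sam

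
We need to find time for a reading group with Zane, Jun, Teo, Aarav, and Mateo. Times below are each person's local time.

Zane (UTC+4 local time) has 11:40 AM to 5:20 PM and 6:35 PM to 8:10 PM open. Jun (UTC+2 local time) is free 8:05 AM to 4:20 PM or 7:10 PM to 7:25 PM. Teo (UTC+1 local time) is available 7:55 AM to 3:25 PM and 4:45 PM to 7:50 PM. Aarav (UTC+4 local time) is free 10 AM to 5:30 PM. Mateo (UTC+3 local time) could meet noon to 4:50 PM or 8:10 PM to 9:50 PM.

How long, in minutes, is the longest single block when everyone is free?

260

Zane in UTC: 07:40-13:20, 14:35-16:10 (subtract 4h to convert from UTC+4).
Jun in UTC: 06:05-14:20, 17:10-17:25 (subtract 2h to convert from UTC+2).
Teo in UTC: 06:55-14:25, 15:45-18:50 (subtract 1h to convert from UTC+1).
Aarav in UTC: 06:00-13:30 (subtract 4h to convert from UTC+4).
Mateo in UTC: 09:00-13:50, 17:10-18:50 (subtract 3h to convert from UTC+3).
Zane ∩ Jun: 07:40-13:20.
Zane ∩ Jun ∩ Teo: 07:40-13:20.
Zane ∩ Jun ∩ Teo ∩ Aarav: 07:40-13:20.
Zane ∩ Jun ∩ Teo ∩ Aarav ∩ Mateo: 09:00-13:20.
So the common availability across everyone is 09:00-13:20.
The longest is 09:00-13:20 at 260 minutes.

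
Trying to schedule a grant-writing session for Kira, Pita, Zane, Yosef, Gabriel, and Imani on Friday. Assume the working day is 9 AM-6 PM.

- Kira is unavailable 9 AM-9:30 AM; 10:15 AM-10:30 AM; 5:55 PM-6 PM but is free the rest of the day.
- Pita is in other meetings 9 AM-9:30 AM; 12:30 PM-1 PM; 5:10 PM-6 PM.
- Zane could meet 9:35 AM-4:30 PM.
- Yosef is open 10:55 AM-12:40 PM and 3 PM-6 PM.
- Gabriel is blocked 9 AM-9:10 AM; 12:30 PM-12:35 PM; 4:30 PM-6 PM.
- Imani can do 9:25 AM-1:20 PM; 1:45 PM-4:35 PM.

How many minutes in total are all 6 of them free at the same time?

Kira free: 09:30-10:15, 10:30-17:55 (invert busy blocks within the working day).
Pita free: 09:30-12:30, 13:00-17:10 (invert busy blocks within the working day).
Zane free: 09:35-16:30.
Yosef free: 10:55-12:40, 15:00-18:00.
Gabriel free: 09:10-12:30, 12:35-16:30 (invert busy blocks within the working day).
Imani free: 09:25-13:20, 13:45-16:35.
Kira ∩ Pita: 09:30-10:15, 10:30-12:30, 13:00-17:10.
Kira ∩ Pita ∩ Zane: 09:35-10:15, 10:30-12:30, 13:00-16:30.
Kira ∩ Pita ∩ Zane ∩ Yosef: 10:55-12:30, 15:00-16:30.
Kira ∩ Pita ∩ Zane ∩ Yosef ∩ Gabriel: 10:55-12:30, 15:00-16:30.
Kira ∩ Pita ∩ Zane ∩ Yosef ∩ Gabriel ∩ Imani: 10:55-12:30, 15:00-16:30.
Summing the common windows: 95 + 90 = 185 minutes.

185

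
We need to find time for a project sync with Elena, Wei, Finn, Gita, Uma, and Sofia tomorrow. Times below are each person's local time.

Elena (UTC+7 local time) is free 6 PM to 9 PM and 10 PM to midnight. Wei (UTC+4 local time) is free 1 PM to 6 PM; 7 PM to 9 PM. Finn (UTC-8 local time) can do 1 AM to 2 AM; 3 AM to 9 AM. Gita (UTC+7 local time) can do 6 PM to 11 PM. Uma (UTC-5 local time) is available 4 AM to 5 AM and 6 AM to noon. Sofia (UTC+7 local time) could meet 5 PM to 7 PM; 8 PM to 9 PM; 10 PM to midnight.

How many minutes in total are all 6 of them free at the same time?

Elena in UTC: 11:00-14:00, 15:00-17:00 (subtract 7h to convert from UTC+7).
Wei in UTC: 09:00-14:00, 15:00-17:00 (subtract 4h to convert from UTC+4).
Finn in UTC: 09:00-10:00, 11:00-17:00 (add 8h to convert from UTC-8).
Gita in UTC: 11:00-16:00 (subtract 7h to convert from UTC+7).
Uma in UTC: 09:00-10:00, 11:00-17:00 (add 5h to convert from UTC-5).
Sofia in UTC: 10:00-12:00, 13:00-14:00, 15:00-17:00 (subtract 7h to convert from UTC+7).
Elena ∩ Wei: 11:00-14:00, 15:00-17:00.
Elena ∩ Wei ∩ Finn: 11:00-14:00, 15:00-17:00.
Elena ∩ Wei ∩ Finn ∩ Gita: 11:00-14:00, 15:00-16:00.
Elena ∩ Wei ∩ Finn ∩ Gita ∩ Uma: 11:00-14:00, 15:00-16:00.
Elena ∩ Wei ∩ Finn ∩ Gita ∩ Uma ∩ Sofia: 11:00-12:00, 13:00-14:00, 15:00-16:00.
Those are the intersection windows.
Summing the common windows: 60 + 60 + 60 = 180 minutes.

180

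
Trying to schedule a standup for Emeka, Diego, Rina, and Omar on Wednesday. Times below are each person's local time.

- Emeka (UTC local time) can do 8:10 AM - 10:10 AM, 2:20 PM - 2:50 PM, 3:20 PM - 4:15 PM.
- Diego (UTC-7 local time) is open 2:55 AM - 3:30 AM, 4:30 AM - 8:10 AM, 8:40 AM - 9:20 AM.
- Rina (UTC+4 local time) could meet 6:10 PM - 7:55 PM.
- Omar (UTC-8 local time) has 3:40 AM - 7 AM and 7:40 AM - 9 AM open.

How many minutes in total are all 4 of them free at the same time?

45

Emeka in UTC: 08:10-10:10, 14:20-14:50, 15:20-16:15.
Diego in UTC: 09:55-10:30, 11:30-15:10, 15:40-16:20 (add 7h to convert from UTC-7).
Rina in UTC: 14:10-15:55 (subtract 4h to convert from UTC+4).
Omar in UTC: 11:40-15:00, 15:40-17:00 (add 8h to convert from UTC-8).
Emeka ∩ Diego: 09:55-10:10, 14:20-14:50, 15:40-16:15.
Emeka ∩ Diego ∩ Rina: 14:20-14:50, 15:40-15:55.
Emeka ∩ Diego ∩ Rina ∩ Omar: 14:20-14:50, 15:40-15:55.
Those are the intersection windows.
Summing the common windows: 30 + 15 = 45 minutes.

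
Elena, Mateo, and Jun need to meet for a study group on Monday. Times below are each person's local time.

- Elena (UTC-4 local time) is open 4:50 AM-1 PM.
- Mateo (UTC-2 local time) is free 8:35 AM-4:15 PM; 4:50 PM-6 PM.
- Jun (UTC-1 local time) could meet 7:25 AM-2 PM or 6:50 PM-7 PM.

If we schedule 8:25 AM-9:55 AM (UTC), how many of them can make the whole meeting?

Elena in UTC: 08:50-17:00 (add 4h to convert from UTC-4).
Mateo in UTC: 10:35-18:15, 18:50-20:00 (add 2h to convert from UTC-2).
Jun in UTC: 08:25-15:00, 19:50-20:00 (add 1h to convert from UTC-1).
Jun can make the full 08:25-09:55 slot — that's 1.

1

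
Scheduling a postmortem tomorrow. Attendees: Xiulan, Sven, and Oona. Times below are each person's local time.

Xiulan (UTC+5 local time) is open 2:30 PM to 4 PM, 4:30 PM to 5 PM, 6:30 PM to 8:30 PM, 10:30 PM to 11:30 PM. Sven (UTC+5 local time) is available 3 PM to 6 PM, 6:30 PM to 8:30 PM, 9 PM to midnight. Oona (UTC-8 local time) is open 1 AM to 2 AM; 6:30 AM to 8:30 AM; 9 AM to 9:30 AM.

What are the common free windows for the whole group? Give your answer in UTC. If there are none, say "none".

Xiulan in UTC: 09:30-11:00, 11:30-12:00, 13:30-15:30, 17:30-18:30 (subtract 5h to convert from UTC+5).
Sven in UTC: 10:00-13:00, 13:30-15:30, 16:00-19:00 (subtract 5h to convert from UTC+5).
Oona in UTC: 09:00-10:00, 14:30-16:30, 17:00-17:30 (add 8h to convert from UTC-8).
Xiulan ∩ Sven: 10:00-11:00, 11:30-12:00, 13:30-15:30, 17:30-18:30.
Xiulan ∩ Sven ∩ Oona: 14:30-15:30.

14:30-15:30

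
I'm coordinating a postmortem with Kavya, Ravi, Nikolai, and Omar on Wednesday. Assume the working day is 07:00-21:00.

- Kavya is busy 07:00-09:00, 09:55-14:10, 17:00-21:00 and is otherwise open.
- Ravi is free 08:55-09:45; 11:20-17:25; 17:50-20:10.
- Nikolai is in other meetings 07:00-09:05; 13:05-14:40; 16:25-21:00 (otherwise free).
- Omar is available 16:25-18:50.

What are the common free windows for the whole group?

none

Kavya free: 09:00-09:55, 14:10-17:00 (invert busy blocks within the working day).
Ravi free: 08:55-09:45, 11:20-17:25, 17:50-20:10.
Nikolai free: 09:05-13:05, 14:40-16:25 (invert busy blocks within the working day).
Omar free: 16:25-18:50.
Kavya ∩ Ravi: 09:00-09:45, 14:10-17:00.
Kavya ∩ Ravi ∩ Nikolai: 09:05-09:45, 14:40-16:25.
Kavya ∩ Ravi ∩ Nikolai ∩ Omar: ∅.
There is no time when everyone is free.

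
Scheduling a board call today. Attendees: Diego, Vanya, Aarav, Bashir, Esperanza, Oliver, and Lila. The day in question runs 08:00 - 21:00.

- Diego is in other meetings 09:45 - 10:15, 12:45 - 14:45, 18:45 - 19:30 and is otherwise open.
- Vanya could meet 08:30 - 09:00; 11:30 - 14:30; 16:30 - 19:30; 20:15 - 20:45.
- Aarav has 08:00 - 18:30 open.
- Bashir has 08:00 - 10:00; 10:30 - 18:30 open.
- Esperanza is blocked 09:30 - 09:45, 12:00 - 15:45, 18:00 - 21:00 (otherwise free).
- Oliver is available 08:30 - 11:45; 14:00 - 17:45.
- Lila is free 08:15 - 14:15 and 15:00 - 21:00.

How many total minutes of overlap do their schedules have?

120

Diego free: 08:00-09:45, 10:15-12:45, 14:45-18:45, 19:30-21:00 (invert busy blocks within the working day).
Vanya free: 08:30-09:00, 11:30-14:30, 16:30-19:30, 20:15-20:45.
Aarav free: 08:00-18:30.
Bashir free: 08:00-10:00, 10:30-18:30.
Esperanza free: 08:00-09:30, 09:45-12:00, 15:45-18:00 (invert busy blocks within the working day).
Oliver free: 08:30-11:45, 14:00-17:45.
Lila free: 08:15-14:15, 15:00-21:00.
Diego ∩ Vanya: 08:30-09:00, 11:30-12:45, 16:30-18:45, 20:15-20:45.
Diego ∩ Vanya ∩ Aarav: 08:30-09:00, 11:30-12:45, 16:30-18:30.
Diego ∩ Vanya ∩ Aarav ∩ Bashir: 08:30-09:00, 11:30-12:45, 16:30-18:30.
Diego ∩ Vanya ∩ Aarav ∩ Bashir ∩ Esperanza: 08:30-09:00, 11:30-12:00, 16:30-18:00.
Diego ∩ Vanya ∩ Aarav ∩ Bashir ∩ Esperanza ∩ Oliver: 08:30-09:00, 11:30-11:45, 16:30-17:45.
Diego ∩ Vanya ∩ Aarav ∩ Bashir ∩ Esperanza ∩ Oliver ∩ Lila: 08:30-09:00, 11:30-11:45, 16:30-17:45.
So the common availability across everyone is 08:30-09:00, 11:30-11:45, 16:30-17:45.
Summing the common windows: 30 + 15 + 75 = 120 minutes.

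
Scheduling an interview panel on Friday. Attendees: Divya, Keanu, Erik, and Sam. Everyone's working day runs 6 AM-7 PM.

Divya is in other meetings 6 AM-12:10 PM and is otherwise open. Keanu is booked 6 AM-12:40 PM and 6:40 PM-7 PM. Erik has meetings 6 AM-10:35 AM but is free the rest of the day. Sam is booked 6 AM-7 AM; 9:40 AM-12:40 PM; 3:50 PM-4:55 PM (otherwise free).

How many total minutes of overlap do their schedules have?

Divya free: 12:10-19:00 (invert busy blocks within the working day).
Keanu free: 12:40-18:40 (invert busy blocks within the working day).
Erik free: 10:35-19:00 (invert busy blocks within the working day).
Sam free: 07:00-09:40, 12:40-15:50, 16:55-19:00 (invert busy blocks within the working day).
Divya ∩ Keanu: 12:40-18:40.
Divya ∩ Keanu ∩ Erik: 12:40-18:40.
Divya ∩ Keanu ∩ Erik ∩ Sam: 12:40-15:50, 16:55-18:40.
So the common availability across everyone is 12:40-15:50, 16:55-18:40.
Summing the common windows: 190 + 105 = 295 minutes.

295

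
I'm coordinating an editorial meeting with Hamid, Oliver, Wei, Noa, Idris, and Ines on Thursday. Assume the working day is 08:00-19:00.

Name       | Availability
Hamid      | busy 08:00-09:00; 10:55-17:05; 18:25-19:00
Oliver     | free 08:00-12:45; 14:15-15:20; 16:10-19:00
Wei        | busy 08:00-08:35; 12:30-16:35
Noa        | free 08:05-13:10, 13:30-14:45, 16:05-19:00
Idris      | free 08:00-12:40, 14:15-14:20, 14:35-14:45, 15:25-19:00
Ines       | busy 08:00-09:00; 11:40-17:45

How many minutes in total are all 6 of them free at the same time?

155

Hamid free: 09:00-10:55, 17:05-18:25 (invert busy blocks within the working day).
Oliver free: 08:00-12:45, 14:15-15:20, 16:10-19:00.
Wei free: 08:35-12:30, 16:35-19:00 (invert busy blocks within the working day).
Noa free: 08:05-13:10, 13:30-14:45, 16:05-19:00.
Idris free: 08:00-12:40, 14:15-14:20, 14:35-14:45, 15:25-19:00.
Ines free: 09:00-11:40, 17:45-19:00 (invert busy blocks within the working day).
Hamid ∩ Oliver: 09:00-10:55, 17:05-18:25.
Hamid ∩ Oliver ∩ Wei: 09:00-10:55, 17:05-18:25.
Hamid ∩ Oliver ∩ Wei ∩ Noa: 09:00-10:55, 17:05-18:25.
Hamid ∩ Oliver ∩ Wei ∩ Noa ∩ Idris: 09:00-10:55, 17:05-18:25.
Hamid ∩ Oliver ∩ Wei ∩ Noa ∩ Idris ∩ Ines: 09:00-10:55, 17:45-18:25.
Summing the common windows: 115 + 40 = 155 minutes.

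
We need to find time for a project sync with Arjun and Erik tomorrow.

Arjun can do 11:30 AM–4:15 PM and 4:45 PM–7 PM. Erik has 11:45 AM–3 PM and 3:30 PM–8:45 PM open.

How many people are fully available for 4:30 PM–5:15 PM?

1

Erik can make the full 16:30-17:15 slot — that's 1.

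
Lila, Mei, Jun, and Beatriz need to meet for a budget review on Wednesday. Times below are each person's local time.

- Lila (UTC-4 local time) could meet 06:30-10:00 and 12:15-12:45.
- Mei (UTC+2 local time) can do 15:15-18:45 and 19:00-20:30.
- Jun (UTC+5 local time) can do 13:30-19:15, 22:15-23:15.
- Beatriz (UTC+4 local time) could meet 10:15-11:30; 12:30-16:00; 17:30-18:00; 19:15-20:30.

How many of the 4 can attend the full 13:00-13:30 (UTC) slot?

2

Lila in UTC: 10:30-14:00, 16:15-16:45 (add 4h to convert from UTC-4).
Mei in UTC: 13:15-16:45, 17:00-18:30 (subtract 2h to convert from UTC+2).
Jun in UTC: 08:30-14:15, 17:15-18:15 (subtract 5h to convert from UTC+5).
Beatriz in UTC: 06:15-07:30, 08:30-12:00, 13:30-14:00, 15:15-16:30 (subtract 4h to convert from UTC+4).
Lila and Jun can make the full 13:00-13:30 slot — that's 2.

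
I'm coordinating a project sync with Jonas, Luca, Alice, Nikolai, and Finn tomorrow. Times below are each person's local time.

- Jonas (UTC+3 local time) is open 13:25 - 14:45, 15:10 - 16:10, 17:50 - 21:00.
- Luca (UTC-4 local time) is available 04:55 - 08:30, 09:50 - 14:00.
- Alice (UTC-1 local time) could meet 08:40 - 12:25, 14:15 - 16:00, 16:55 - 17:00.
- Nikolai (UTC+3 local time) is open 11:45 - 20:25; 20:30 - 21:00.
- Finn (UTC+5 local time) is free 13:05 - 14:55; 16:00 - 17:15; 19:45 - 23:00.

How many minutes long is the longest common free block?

Jonas in UTC: 10:25-11:45, 12:10-13:10, 14:50-18:00 (subtract 3h to convert from UTC+3).
Luca in UTC: 08:55-12:30, 13:50-18:00 (add 4h to convert from UTC-4).
Alice in UTC: 09:40-13:25, 15:15-17:00, 17:55-18:00 (add 1h to convert from UTC-1).
Nikolai in UTC: 08:45-17:25, 17:30-18:00 (subtract 3h to convert from UTC+3).
Finn in UTC: 08:05-09:55, 11:00-12:15, 14:45-18:00 (subtract 5h to convert from UTC+5).
Jonas ∩ Luca: 10:25-11:45, 12:10-12:30, 14:50-18:00.
Jonas ∩ Luca ∩ Alice: 10:25-11:45, 12:10-12:30, 15:15-17:00, 17:55-18:00.
Jonas ∩ Luca ∩ Alice ∩ Nikolai: 10:25-11:45, 12:10-12:30, 15:15-17:00, 17:55-18:00.
Jonas ∩ Luca ∩ Alice ∩ Nikolai ∩ Finn: 11:00-11:45, 12:10-12:15, 15:15-17:00, 17:55-18:00.
The longest is 15:15-17:00 at 105 minutes.

105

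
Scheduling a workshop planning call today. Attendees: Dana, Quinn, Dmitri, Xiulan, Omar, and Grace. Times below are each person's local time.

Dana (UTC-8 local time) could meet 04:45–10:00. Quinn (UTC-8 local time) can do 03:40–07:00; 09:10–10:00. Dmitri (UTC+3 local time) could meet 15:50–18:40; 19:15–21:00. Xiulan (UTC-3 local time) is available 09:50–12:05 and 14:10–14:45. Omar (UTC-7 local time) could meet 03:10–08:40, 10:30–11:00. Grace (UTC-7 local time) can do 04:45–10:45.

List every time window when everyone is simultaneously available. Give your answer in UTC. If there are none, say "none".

Dana in UTC: 12:45-18:00 (add 8h to convert from UTC-8).
Quinn in UTC: 11:40-15:00, 17:10-18:00 (add 8h to convert from UTC-8).
Dmitri in UTC: 12:50-15:40, 16:15-18:00 (subtract 3h to convert from UTC+3).
Xiulan in UTC: 12:50-15:05, 17:10-17:45 (add 3h to convert from UTC-3).
Omar in UTC: 10:10-15:40, 17:30-18:00 (add 7h to convert from UTC-7).
Grace in UTC: 11:45-17:45 (add 7h to convert from UTC-7).
Dana ∩ Quinn: 12:45-15:00, 17:10-18:00.
Dana ∩ Quinn ∩ Dmitri: 12:50-15:00, 17:10-18:00.
Dana ∩ Quinn ∩ Dmitri ∩ Xiulan: 12:50-15:00, 17:10-17:45.
Dana ∩ Quinn ∩ Dmitri ∩ Xiulan ∩ Omar: 12:50-15:00, 17:30-17:45.
Dana ∩ Quinn ∩ Dmitri ∩ Xiulan ∩ Omar ∩ Grace: 12:50-15:00, 17:30-17:45.
So the common availability across everyone is 12:50-15:00, 17:30-17:45.

12:50-15:00, 17:30-17:45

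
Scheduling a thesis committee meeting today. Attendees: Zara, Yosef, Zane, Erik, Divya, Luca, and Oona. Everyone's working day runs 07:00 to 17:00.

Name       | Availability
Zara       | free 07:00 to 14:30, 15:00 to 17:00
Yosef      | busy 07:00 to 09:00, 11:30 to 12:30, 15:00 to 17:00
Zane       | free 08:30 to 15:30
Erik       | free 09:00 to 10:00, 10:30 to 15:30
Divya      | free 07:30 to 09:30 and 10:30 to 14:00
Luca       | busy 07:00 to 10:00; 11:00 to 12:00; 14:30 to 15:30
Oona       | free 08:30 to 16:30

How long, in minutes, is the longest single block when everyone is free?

90

Zara free: 07:00-14:30, 15:00-17:00.
Yosef free: 09:00-11:30, 12:30-15:00 (invert busy blocks within the working day).
Zane free: 08:30-15:30.
Erik free: 09:00-10:00, 10:30-15:30.
Divya free: 07:30-09:30, 10:30-14:00.
Luca free: 10:00-11:00, 12:00-14:30, 15:30-17:00 (invert busy blocks within the working day).
Oona free: 08:30-16:30.
Zara ∩ Yosef: 09:00-11:30, 12:30-14:30.
Zara ∩ Yosef ∩ Zane: 09:00-11:30, 12:30-14:30.
Zara ∩ Yosef ∩ Zane ∩ Erik: 09:00-10:00, 10:30-11:30, 12:30-14:30.
Zara ∩ Yosef ∩ Zane ∩ Erik ∩ Divya: 09:00-09:30, 10:30-11:30, 12:30-14:00.
Zara ∩ Yosef ∩ Zane ∩ Erik ∩ Divya ∩ Luca: 10:30-11:00, 12:30-14:00.
Zara ∩ Yosef ∩ Zane ∩ Erik ∩ Divya ∩ Luca ∩ Oona: 10:30-11:00, 12:30-14:00.
The longest is 12:30-14:00 at 90 minutes.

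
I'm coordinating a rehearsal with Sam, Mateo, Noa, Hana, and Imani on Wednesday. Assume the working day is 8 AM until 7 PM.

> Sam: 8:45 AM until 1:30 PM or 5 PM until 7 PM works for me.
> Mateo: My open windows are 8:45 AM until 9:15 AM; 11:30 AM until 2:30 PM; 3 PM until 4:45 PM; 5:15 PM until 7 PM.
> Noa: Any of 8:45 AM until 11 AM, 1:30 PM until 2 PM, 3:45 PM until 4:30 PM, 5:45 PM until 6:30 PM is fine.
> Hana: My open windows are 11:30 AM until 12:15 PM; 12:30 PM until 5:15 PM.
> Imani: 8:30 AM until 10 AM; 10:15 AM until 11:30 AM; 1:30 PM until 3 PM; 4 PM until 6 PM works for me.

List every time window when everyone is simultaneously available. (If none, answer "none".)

none

Sam ∩ Mateo: 08:45-09:15, 11:30-13:30, 17:15-19:00.
Sam ∩ Mateo ∩ Noa: 08:45-09:15, 17:45-18:30.
Sam ∩ Mateo ∩ Noa ∩ Hana: ∅.
Sam ∩ Mateo ∩ Noa ∩ Hana ∩ Imani: ∅.
There is no time when everyone is free.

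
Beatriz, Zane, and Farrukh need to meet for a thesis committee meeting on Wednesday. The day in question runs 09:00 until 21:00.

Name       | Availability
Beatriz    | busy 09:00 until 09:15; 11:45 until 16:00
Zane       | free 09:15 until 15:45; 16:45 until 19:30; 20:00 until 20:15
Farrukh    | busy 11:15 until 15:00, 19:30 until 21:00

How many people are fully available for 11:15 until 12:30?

Beatriz free: 09:15-11:45, 16:00-21:00 (invert busy blocks within the working day).
Zane free: 09:15-15:45, 16:45-19:30, 20:00-20:15.
Farrukh free: 09:00-11:15, 15:00-19:30 (invert busy blocks within the working day).
Zane can make the full 11:15-12:30 slot — that's 1.

1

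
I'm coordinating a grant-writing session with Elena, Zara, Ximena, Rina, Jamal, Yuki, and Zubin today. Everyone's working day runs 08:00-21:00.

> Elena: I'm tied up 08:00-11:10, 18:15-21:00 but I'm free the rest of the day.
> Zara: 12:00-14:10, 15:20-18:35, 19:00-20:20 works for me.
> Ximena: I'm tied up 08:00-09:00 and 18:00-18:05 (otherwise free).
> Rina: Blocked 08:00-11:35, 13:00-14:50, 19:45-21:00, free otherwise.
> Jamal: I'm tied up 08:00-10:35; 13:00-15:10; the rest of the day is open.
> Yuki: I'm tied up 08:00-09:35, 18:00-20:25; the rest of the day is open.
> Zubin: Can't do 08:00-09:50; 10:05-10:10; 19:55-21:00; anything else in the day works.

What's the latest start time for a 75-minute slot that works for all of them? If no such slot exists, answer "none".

16:45

Elena free: 11:10-18:15 (invert busy blocks within the working day).
Zara free: 12:00-14:10, 15:20-18:35, 19:00-20:20.
Ximena free: 09:00-18:00, 18:05-21:00 (invert busy blocks within the working day).
Rina free: 11:35-13:00, 14:50-19:45 (invert busy blocks within the working day).
Jamal free: 10:35-13:00, 15:10-21:00 (invert busy blocks within the working day).
Yuki free: 09:35-18:00, 20:25-21:00 (invert busy blocks within the working day).
Zubin free: 09:50-10:05, 10:10-19:55 (invert busy blocks within the working day).
Elena ∩ Zara: 12:00-14:10, 15:20-18:15.
Elena ∩ Zara ∩ Ximena: 12:00-14:10, 15:20-18:00, 18:05-18:15.
Elena ∩ Zara ∩ Ximena ∩ Rina: 12:00-13:00, 15:20-18:00, 18:05-18:15.
Elena ∩ Zara ∩ Ximena ∩ Rina ∩ Jamal: 12:00-13:00, 15:20-18:00, 18:05-18:15.
Elena ∩ Zara ∩ Ximena ∩ Rina ∩ Jamal ∩ Yuki: 12:00-13:00, 15:20-18:00.
Elena ∩ Zara ∩ Ximena ∩ Rina ∩ Jamal ∩ Yuki ∩ Zubin: 12:00-13:00, 15:20-18:00.
The last common window of at least 75 minutes is 15:20-18:00; a 75-minute meeting can start as late as 16:45 and still end by 18:00.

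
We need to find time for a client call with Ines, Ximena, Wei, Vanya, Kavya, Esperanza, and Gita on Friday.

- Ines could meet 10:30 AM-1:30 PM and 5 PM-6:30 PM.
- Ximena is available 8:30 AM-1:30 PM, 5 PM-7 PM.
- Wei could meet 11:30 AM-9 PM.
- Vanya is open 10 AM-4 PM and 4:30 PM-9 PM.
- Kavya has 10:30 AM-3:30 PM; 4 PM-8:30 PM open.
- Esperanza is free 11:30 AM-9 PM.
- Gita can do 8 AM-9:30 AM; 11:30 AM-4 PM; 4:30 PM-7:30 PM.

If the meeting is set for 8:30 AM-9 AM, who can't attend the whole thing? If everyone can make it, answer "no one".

Ines: not fully free for 08:30-09:00. Ximena: free for 08:30-09:00. Wei: not fully free for 08:30-09:00. Vanya: not fully free for 08:30-09:00. Kavya: not fully free for 08:30-09:00. Esperanza: not fully free for 08:30-09:00. Gita: free for 08:30-09:00.

Esperanza, Ines, Kavya, Vanya, Wei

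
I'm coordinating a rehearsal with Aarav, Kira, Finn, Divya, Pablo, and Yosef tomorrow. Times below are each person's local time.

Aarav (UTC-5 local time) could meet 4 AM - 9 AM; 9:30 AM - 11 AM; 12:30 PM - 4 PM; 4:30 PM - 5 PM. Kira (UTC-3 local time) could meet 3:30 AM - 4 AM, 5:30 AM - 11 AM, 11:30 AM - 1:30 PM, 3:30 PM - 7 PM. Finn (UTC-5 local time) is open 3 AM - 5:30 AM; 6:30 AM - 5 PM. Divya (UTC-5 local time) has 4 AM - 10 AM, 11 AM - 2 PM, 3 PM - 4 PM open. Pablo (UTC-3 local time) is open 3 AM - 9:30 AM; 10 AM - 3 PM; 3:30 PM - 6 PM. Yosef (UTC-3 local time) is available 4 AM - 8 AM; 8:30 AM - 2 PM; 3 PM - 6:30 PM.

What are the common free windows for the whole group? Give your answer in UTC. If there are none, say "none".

09:00-10:30, 11:30-12:30, 13:00-14:00, 14:30-15:00, 18:30-19:00, 20:00-21:00

Aarav in UTC: 09:00-14:00, 14:30-16:00, 17:30-21:00, 21:30-22:00 (add 5h to convert from UTC-5).
Kira in UTC: 06:30-07:00, 08:30-14:00, 14:30-16:30, 18:30-22:00 (add 3h to convert from UTC-3).
Finn in UTC: 08:00-10:30, 11:30-22:00 (add 5h to convert from UTC-5).
Divya in UTC: 09:00-15:00, 16:00-19:00, 20:00-21:00 (add 5h to convert from UTC-5).
Pablo in UTC: 06:00-12:30, 13:00-18:00, 18:30-21:00 (add 3h to convert from UTC-3).
Yosef in UTC: 07:00-11:00, 11:30-17:00, 18:00-21:30 (add 3h to convert from UTC-3).
Aarav ∩ Kira: 09:00-14:00, 14:30-16:00, 18:30-21:00, 21:30-22:00.
Aarav ∩ Kira ∩ Finn: 09:00-10:30, 11:30-14:00, 14:30-16:00, 18:30-21:00, 21:30-22:00.
Aarav ∩ Kira ∩ Finn ∩ Divya: 09:00-10:30, 11:30-14:00, 14:30-15:00, 18:30-19:00, 20:00-21:00.
Aarav ∩ Kira ∩ Finn ∩ Divya ∩ Pablo: 09:00-10:30, 11:30-12:30, 13:00-14:00, 14:30-15:00, 18:30-19:00, 20:00-21:00.
Aarav ∩ Kira ∩ Finn ∩ Divya ∩ Pablo ∩ Yosef: 09:00-10:30, 11:30-12:30, 13:00-14:00, 14:30-15:00, 18:30-19:00, 20:00-21:00.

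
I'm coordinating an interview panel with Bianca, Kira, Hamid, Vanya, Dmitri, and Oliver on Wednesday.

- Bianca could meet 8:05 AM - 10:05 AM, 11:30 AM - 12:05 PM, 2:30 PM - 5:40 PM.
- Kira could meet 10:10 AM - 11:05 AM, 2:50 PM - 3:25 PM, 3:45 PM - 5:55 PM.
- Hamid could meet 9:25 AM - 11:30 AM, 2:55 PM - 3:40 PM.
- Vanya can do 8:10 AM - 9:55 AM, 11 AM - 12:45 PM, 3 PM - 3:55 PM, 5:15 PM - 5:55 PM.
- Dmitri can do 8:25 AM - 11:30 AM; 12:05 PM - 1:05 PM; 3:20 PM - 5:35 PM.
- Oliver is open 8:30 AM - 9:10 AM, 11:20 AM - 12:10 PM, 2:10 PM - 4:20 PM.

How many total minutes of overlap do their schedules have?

5

Bianca ∩ Kira: 14:50-15:25, 15:45-17:40.
Bianca ∩ Kira ∩ Hamid: 14:55-15:25.
Bianca ∩ Kira ∩ Hamid ∩ Vanya: 15:00-15:25.
Bianca ∩ Kira ∩ Hamid ∩ Vanya ∩ Dmitri: 15:20-15:25.
Bianca ∩ Kira ∩ Hamid ∩ Vanya ∩ Dmitri ∩ Oliver: 15:20-15:25.
That's a single block of 5 minutes.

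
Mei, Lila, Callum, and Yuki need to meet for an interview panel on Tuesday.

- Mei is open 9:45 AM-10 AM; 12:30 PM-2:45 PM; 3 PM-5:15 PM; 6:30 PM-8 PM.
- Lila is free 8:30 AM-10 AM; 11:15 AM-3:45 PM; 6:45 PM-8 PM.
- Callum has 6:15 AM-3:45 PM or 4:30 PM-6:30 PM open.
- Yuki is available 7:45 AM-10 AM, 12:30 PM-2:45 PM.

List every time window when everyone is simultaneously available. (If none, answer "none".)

09:45-10:00, 12:30-14:45

Mei ∩ Lila: 09:45-10:00, 12:30-14:45, 15:00-15:45, 18:45-20:00.
Mei ∩ Lila ∩ Callum: 09:45-10:00, 12:30-14:45, 15:00-15:45.
Mei ∩ Lila ∩ Callum ∩ Yuki: 09:45-10:00, 12:30-14:45.
So the common availability across everyone is 09:45-10:00, 12:30-14:45.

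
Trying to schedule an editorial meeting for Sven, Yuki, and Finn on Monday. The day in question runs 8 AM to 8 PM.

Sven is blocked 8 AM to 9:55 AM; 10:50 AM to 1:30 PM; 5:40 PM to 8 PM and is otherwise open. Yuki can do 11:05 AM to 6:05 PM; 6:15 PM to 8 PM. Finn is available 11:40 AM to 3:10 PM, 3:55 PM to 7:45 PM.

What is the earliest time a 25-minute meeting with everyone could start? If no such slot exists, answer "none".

Sven free: 09:55-10:50, 13:30-17:40 (invert busy blocks within the working day).
Yuki free: 11:05-18:05, 18:15-20:00.
Finn free: 11:40-15:10, 15:55-19:45.
Sven ∩ Yuki: 13:30-17:40.
Sven ∩ Yuki ∩ Finn: 13:30-15:10, 15:55-17:40.
The first common window of at least 25 minutes is 13:30-15:10, so the earliest start is 13:30.

13:30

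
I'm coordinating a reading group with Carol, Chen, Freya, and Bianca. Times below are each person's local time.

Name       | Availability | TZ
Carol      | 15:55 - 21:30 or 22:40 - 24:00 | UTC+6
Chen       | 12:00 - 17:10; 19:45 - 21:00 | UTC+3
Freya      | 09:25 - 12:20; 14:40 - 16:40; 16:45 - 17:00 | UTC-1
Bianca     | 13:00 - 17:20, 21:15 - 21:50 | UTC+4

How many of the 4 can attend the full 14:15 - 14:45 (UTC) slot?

Carol in UTC: 09:55-15:30, 16:40-18:00 (subtract 6h to convert from UTC+6).
Chen in UTC: 09:00-14:10, 16:45-18:00 (subtract 3h to convert from UTC+3).
Freya in UTC: 10:25-13:20, 15:40-17:40, 17:45-18:00 (add 1h to convert from UTC-1).
Bianca in UTC: 09:00-13:20, 17:15-17:50 (subtract 4h to convert from UTC+4).
Carol can make the full 14:15-14:45 slot — that's 1.

1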